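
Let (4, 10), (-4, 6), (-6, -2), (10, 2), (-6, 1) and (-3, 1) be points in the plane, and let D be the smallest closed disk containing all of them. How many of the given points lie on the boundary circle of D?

A smallest enclosing disk is always determined by at most three of the input points on its boundary.
The minimum enclosing circle is determined by three boundary points: (4, 10), (-6, -2), (10, 2).
Their circumcentre is (29/19, 36/19) with r² = 25925/361.
The farthest remaining point (-6, 1) is at distance² 20738/361 ≤ 25925/361.
The points at distance exactly r from the centre are (4, 10), (-6, -2), (10, 2) — 3 points.

3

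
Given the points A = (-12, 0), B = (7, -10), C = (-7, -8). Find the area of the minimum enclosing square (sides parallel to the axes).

361

The bounding box has width 19 and height 10.
An axis-aligned square enclosing the set must have side ≥ max(width, height).
So the minimum side is max(19, 10) = 19.
Area = 19² = 361.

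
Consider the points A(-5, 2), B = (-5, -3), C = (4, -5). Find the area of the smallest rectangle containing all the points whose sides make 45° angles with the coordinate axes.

56

In coordinates u = x + y, v = x − y the rectangle is axis-aligned; the map (x,y)→(u,v) scales areas by 2.
u-values: -3, -8, -1; range = -1 − (-8) = 7.
v-values: -7, -2, 9; range = 9 − (-7) = 16.
Area = (7 × 16) / 2 = 56.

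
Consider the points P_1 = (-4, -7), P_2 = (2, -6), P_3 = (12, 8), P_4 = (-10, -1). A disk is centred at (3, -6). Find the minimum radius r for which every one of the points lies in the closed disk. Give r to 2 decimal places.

16.64

The required radius is the distance from (3, -6) to the farthest point.
Squared distances: 50, 1, 277, 194.
Maximum is 277, attained at P_3.
r = √277 ≈ 16.64.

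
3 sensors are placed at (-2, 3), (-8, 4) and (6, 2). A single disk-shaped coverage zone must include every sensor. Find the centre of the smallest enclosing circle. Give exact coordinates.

(-1, 3)

Call the three points A, B, C in the order given.
Side lengths²: AB² = 37, AC² = 65, BC² = 200.
Since BC² = 200 ≥ 65 + 37 = 102, the angle opposite BC is not acute, so the smallest enclosing circle has BC as diameter.
Centre = midpoint of BC = (-1, 3), r² = 200/4 = 50.
Centre = (-1, 3).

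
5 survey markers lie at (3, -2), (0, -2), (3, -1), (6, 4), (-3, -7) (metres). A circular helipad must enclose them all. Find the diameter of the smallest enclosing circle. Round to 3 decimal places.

By Welzl's lemma the MEC is supported by two points (diametrically opposite) or three points (on a circumcircle).
The farthest pair is (6, 4)–(-3, -7) with squared distance 202. The circle on this segment as diameter has centre (1.5, -1.5) and r² = 202/4 = 50.5.
Check (3, -2): distance² to centre = 2.5 ≤ 50.5, so it lies inside.
All remaining points lie in this disk, and no smaller disk contains both endpoints, so this is the minimum enclosing circle.
Diameter = 2r = 2√(50.5) ≈ 14.213.

14.213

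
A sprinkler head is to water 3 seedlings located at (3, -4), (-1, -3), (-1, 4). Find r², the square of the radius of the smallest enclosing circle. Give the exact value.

Call the three points A, B, C in the order given.
Side lengths²: AB² = 17, AC² = 80, BC² = 49.
Since AC² = 80 ≥ 49 + 17 = 66, the angle opposite AC is not acute, so the smallest enclosing circle has AC as diameter.
Centre = midpoint of AC = (1, 0), r² = 80/4 = 20.

20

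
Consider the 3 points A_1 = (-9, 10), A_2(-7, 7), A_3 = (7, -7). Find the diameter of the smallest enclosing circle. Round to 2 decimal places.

23.35

Side lengths²: A_1A_2² = 13, A_1A_3² = 545, A_2A_3² = 392.
Since A_1A_3² = 545 ≥ 392 + 13 = 405, the angle opposite A_1A_3 is not acute, so the smallest enclosing circle has A_1A_3 as diameter.
Centre = midpoint of A_1A_3 = (-1, 1.5), r² = 545/4 = 136.25.
Diameter = 2r = 2√(136.25) ≈ 23.35.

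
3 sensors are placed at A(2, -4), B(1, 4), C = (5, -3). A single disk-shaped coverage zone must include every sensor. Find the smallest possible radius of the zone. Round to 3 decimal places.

Side lengths²: AB² = 65, AC² = 10, BC² = 65.
Since BC² = 65 < 65 + 10 = 75, the triangle is acute, so the smallest enclosing circle is the circumcircle.
Circumcentre = (2.3, 0.1), r² = 16.9.
r = √(16.9) ≈ 4.111.

4.111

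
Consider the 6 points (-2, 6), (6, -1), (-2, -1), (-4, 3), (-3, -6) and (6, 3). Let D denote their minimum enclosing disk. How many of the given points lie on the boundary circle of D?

By Welzl's lemma the MEC is supported by two points (diametrically opposite) or three points (on a circumcircle).
The minimum enclosing circle is determined by three boundary points: (-2, 6), (-3, -6), (6, 3).
Their circumcentre is (5/22, -5/22) with r² = 10585/242.
The farthest remaining point (6, -1) is at distance² 8209/242 ≤ 10585/242.
The points at distance exactly r from the centre are (-2, 6), (-3, -6), (6, 3) — 3 points.

3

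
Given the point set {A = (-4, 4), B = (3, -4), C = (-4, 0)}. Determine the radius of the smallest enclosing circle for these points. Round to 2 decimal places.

5.32

Side lengths²: AB² = 113, AC² = 16, BC² = 65.
Since AB² = 113 ≥ 65 + 16 = 81, the angle opposite AB is not acute, so the smallest enclosing circle has AB as diameter.
Centre = midpoint of AB = (-0.5, 0), r² = 113/4 = 28.25.
r = √(28.25) ≈ 5.32.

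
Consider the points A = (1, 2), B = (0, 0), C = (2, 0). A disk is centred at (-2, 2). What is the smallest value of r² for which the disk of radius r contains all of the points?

The required radius is the distance from (-2, 2) to the farthest point.
Squared distances: 9, 8, 20.
Maximum is 20, attained at C.

20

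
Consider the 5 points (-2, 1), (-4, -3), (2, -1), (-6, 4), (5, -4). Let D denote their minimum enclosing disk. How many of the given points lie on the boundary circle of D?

By Welzl's lemma the MEC is supported by two points (diametrically opposite) or three points (on a circumcircle).
The farthest pair is (-6, 4)–(5, -4) with squared distance 185. The circle on this segment as diameter has centre (-0.5, 0) and r² = 185/4 = 46.25.
Check (-2, 1): distance² to centre = 3.25 ≤ 46.25, so it lies inside.
All remaining points lie in this disk, and no smaller disk contains both endpoints, so this is the minimum enclosing circle.
The points at distance exactly r from the centre are (-6, 4), (5, -4) — 2 points.

2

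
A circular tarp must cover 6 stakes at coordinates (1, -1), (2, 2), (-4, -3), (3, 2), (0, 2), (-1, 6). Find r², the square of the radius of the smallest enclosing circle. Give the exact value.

23.125

A smallest enclosing disk is always determined by at most three of the input points on its boundary.
The minimum enclosing circle is determined by three boundary points: (-4, -3), (3, 2), (-1, 6).
Their circumcentre is (-1.75, 1.25) with r² = 23.125.
The farthest remaining point (2, 2) is at distance² 14.625 ≤ 23.125.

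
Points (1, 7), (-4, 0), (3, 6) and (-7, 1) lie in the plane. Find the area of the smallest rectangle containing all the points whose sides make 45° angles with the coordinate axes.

In coordinates u = x + y, v = x − y the rectangle is axis-aligned; the map (x,y)→(u,v) scales areas by 2.
u-values: 8, -4, 9, -6; range = 9 − (-6) = 15.
v-values: -6, -4, -3, -8; range = -3 − (-8) = 5.
Area = (15 × 5) / 2 = 37.5.

37.5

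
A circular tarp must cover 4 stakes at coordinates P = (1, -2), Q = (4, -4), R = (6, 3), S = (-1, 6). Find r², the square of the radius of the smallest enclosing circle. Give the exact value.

31.25

The minimum enclosing circle of a finite set is fixed by two of the points (as a diameter) or three (as a circumcircle).
The farthest pair is Q–S with squared distance 125. The circle on this segment as diameter has centre (1.5, 1) and r² = 125/4 = 31.25.
Check P: distance² to centre = 9.25 ≤ 31.25, so it lies inside.
All remaining points lie in this disk, and no smaller disk contains both endpoints, so this is the minimum enclosing circle.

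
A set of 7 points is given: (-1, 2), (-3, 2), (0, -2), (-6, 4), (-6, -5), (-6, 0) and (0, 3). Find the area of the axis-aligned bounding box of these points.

54

x ranges over [-6, 0], width 6.
y ranges over [-5, 4], height 9.
Area = 6 × 9 = 54.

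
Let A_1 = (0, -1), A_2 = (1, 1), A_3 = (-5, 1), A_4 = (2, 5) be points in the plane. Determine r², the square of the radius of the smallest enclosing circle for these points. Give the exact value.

9425/578

The minimum enclosing circle of a finite set is fixed by two of the points (as a diameter) or three (as a circumcircle).
The minimum enclosing circle is determined by three boundary points: A_1, A_3, A_4.
Their circumcentre is (-47/34, 95/34) with r² = 9425/578.
The farthest remaining point A_2 is at distance² 5141/578 ≤ 9425/578.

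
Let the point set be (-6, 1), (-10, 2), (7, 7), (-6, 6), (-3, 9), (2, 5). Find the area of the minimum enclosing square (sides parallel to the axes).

289

The bounding box has width 17 and height 8.
An axis-aligned square enclosing the set must have side ≥ max(width, height).
So the minimum side is max(17, 8) = 17.
Area = 17² = 289.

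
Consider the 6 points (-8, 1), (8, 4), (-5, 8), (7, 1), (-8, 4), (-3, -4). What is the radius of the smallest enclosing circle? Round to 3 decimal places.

By Welzl's lemma the MEC is supported by two points (diametrically opposite) or three points (on a circumcircle).
The farthest pair is (-8, 1)–(8, 4) with squared distance 265. The circle on this segment as diameter has centre (0, 2.5) and r² = 265/4 = 66.25.
Check (-5, 8): distance² to centre = 55.25 ≤ 66.25, so it lies inside.
All remaining points lie in this disk, and no smaller disk contains both endpoints, so this is the minimum enclosing circle.
r = √(66.25) ≈ 8.139.

8.139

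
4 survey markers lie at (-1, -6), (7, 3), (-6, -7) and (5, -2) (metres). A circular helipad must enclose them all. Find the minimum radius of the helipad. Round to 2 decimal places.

By Welzl's lemma the MEC is supported by two points (diametrically opposite) or three points (on a circumcircle).
The farthest pair is (7, 3)–(-6, -7) with squared distance 269. The circle on this segment as diameter has centre (0.5, -2) and r² = 269/4 = 67.25.
Check (-1, -6): distance² to centre = 18.25 ≤ 67.25, so it lies inside.
All remaining points lie in this disk, and no smaller disk contains both endpoints, so this is the minimum enclosing circle.
r = √(67.25) ≈ 8.20.

8.20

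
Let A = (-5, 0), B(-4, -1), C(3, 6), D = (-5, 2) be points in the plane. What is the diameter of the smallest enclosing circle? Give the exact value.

By Welzl's lemma the MEC is supported by two points (diametrically opposite) or three points (on a circumcircle).
The farthest pair is A–C with squared distance 100. The circle on this segment as diameter has centre (-1, 3) and r² = 100/4 = 25.
Check B: distance² to centre = 25 ≤ 25, so it lies inside.
All remaining points lie in this disk, and no smaller disk contains both endpoints, so this is the minimum enclosing circle.
Diameter = 2r = 2√25 = 10.

10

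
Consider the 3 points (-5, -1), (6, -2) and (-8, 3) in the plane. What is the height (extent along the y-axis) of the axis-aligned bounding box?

max y = 3, min y = -2, so height = 5.

5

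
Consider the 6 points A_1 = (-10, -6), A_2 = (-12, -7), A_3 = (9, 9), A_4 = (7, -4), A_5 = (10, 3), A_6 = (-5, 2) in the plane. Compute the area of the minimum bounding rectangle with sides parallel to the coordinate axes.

352

x ranges over [-12, 10], width 22.
y ranges over [-7, 9], height 16.
Area = 22 × 16 = 352.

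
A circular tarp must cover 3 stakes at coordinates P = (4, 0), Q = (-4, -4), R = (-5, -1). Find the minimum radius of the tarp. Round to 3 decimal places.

Side lengths²: PQ² = 80, PR² = 82, QR² = 10.
Since PR² = 82 < 80 + 10 = 90, the triangle is acute, so the smallest enclosing circle is the circumcircle.
Circumcentre = (-3/7, -8/7), r² = 1025/49.
r = √(1025/49) ≈ 4.574.

4.574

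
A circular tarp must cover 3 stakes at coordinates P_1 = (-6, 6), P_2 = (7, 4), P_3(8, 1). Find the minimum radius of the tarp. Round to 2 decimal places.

7.43

Side lengths²: P_1P_2² = 173, P_1P_3² = 221, P_2P_3² = 10.
Since P_1P_3² = 221 ≥ 173 + 10 = 183, the angle opposite P_1P_3 is not acute, so the smallest enclosing circle has P_1P_3 as diameter.
Centre = midpoint of P_1P_3 = (1, 3.5), r² = 221/4 = 55.25.
r = √(55.25) ≈ 7.43.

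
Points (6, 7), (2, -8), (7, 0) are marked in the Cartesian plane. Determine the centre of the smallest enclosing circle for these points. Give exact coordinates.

(4, -0.5)

Call the three points A, B, C in the order given.
Side lengths²: AB² = 241, AC² = 50, BC² = 89.
Since AB² = 241 ≥ 89 + 50 = 139, the angle opposite AB is not acute, so the smallest enclosing circle has AB as diameter.
Centre = midpoint of AB = (4, -0.5), r² = 241/4 = 60.25.
Centre = (4, -0.5).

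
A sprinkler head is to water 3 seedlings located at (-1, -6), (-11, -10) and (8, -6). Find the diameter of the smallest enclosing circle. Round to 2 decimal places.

19.42

Call the three points A, B, C in the order given.
Side lengths²: AB² = 116, AC² = 81, BC² = 377.
Since BC² = 377 ≥ 116 + 81 = 197, the angle opposite BC is not acute, so the smallest enclosing circle has BC as diameter.
Centre = midpoint of BC = (-1.5, -8), r² = 377/4 = 94.25.
Diameter = 2r = 2√(94.25) ≈ 19.42.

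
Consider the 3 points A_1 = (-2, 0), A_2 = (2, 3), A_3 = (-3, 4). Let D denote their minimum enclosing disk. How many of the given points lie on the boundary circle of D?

Side lengths²: A_1A_2² = 25, A_1A_3² = 17, A_2A_3² = 26.
Since A_2A_3² = 26 < 25 + 17 = 42, the triangle is acute, so the smallest enclosing circle is the circumcircle.
Circumcentre = (-27/38, 93/38), r² = 5525/722.
The points at distance exactly r from the centre are A_1, A_2, A_3 — 3 points.

3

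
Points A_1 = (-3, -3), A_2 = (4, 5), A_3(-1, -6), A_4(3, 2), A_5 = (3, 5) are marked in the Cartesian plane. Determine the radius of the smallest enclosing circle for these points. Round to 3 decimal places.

6.042

The minimum enclosing circle of a finite set is fixed by two of the points (as a diameter) or three (as a circumcircle).
The farthest pair is A_2–A_3 with squared distance 146. The circle on this segment as diameter has centre (1.5, -0.5) and r² = 146/4 = 36.5.
Check A_1: distance² to centre = 26.5 ≤ 36.5, so it lies inside.
All remaining points lie in this disk, and no smaller disk contains both endpoints, so this is the minimum enclosing circle.
r = √(36.5) ≈ 6.042.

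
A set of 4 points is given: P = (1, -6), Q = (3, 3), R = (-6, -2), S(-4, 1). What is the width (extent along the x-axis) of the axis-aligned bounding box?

max x = 3, min x = -6, so width = 9.

9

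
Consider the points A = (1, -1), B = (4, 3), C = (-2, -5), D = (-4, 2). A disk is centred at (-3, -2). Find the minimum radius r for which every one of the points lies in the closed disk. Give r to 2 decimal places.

8.60

The required radius is the distance from (-3, -2) to the farthest point.
Squared distances: 17, 74, 10, 17.
Maximum is 74, attained at B.
r = √74 ≈ 8.60.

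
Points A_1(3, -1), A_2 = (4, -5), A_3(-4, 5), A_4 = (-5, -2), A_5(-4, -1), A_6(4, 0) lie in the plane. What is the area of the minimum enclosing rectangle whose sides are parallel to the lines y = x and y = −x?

In coordinates u = x + y, v = x − y the rectangle is axis-aligned; the map (x,y)→(u,v) scales areas by 2.
u-values: 2, -1, 1, -7, -5, 4; range = 4 − (-7) = 11.
v-values: 4, 9, -9, -3, -3, 4; range = 9 − (-9) = 18.
Area = (11 × 18) / 2 = 99.

99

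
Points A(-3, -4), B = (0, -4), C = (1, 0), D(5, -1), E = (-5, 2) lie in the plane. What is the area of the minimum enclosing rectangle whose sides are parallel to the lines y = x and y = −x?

71.5

In coordinates u = x + y, v = x − y the rectangle is axis-aligned; the map (x,y)→(u,v) scales areas by 2.
u-values: -7, -4, 1, 4, -3; range = 4 − (-7) = 11.
v-values: 1, 4, 1, 6, -7; range = 6 − (-7) = 13.
Area = (11 × 13) / 2 = 71.5.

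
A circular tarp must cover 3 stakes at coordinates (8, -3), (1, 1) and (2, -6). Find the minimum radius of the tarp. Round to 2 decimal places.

4.25

Call the three points A, B, C in the order given.
Side lengths²: AB² = 65, AC² = 45, BC² = 50.
Since AB² = 65 < 50 + 45 = 95, the triangle is acute, so the smallest enclosing circle is the circumcircle.
Circumcentre = (23/6, -13/6), r² = 325/18.
r = √(325/18) ≈ 4.25.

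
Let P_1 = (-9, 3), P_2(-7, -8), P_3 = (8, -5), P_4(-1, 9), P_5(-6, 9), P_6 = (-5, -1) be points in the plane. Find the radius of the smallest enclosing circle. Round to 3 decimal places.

10.233

The minimum enclosing circle is determined by three boundary points: P_2, P_3, P_5.
Their circumcentre is (-5/6, 1/6) with r² = 1885/18.
The farthest remaining point P_4 is at distance² 1405/18 ≤ 1885/18.
r = √(1885/18) ≈ 10.233.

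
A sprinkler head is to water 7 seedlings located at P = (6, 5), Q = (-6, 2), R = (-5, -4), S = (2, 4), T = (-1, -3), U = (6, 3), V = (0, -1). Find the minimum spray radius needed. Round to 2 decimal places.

The farthest pair is P–R with squared distance 202. The circle on this segment as diameter has centre (0.5, 0.5) and r² = 202/4 = 50.5.
Check Q: distance² to centre = 44.5 ≤ 50.5, so it lies inside.
All remaining points lie in this disk, and no smaller disk contains both endpoints, so this is the minimum enclosing circle.
r = √(50.5) ≈ 7.11.

7.11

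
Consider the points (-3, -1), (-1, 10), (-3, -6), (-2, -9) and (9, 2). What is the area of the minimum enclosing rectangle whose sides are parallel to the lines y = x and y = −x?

In coordinates u = x + y, v = x − y the rectangle is axis-aligned; the map (x,y)→(u,v) scales areas by 2.
u-values: -4, 9, -9, -11, 11; range = 11 − (-11) = 22.
v-values: -2, -11, 3, 7, 7; range = 7 − (-11) = 18.
Area = (22 × 18) / 2 = 198.

198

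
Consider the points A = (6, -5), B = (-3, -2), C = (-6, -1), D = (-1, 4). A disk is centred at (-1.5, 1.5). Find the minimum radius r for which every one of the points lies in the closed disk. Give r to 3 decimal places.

9.925

The required radius is the distance from (-1.5, 1.5) to the farthest point.
Squared distances: 98.5, 14.5, 26.5, 6.5.
Maximum is 98.5, attained at A.
r = √(98.5) ≈ 9.925.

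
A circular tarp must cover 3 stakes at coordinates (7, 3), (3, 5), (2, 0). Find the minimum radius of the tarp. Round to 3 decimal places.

3.022

Call the three points A, B, C in the order given.
Side lengths²: AB² = 20, AC² = 34, BC² = 26.
Since AC² = 34 < 26 + 20 = 46, the triangle is acute, so the smallest enclosing circle is the circumcircle.
Circumcentre = (45/11, 24/11), r² = 1105/121.
r = √(1105/121) ≈ 3.022.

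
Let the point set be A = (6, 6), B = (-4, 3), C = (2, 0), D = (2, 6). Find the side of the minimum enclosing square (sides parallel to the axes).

The bounding box has width 10 and height 6.
An axis-aligned square enclosing the set must have side ≥ max(width, height).
So the minimum side is max(10, 6) = 10.

10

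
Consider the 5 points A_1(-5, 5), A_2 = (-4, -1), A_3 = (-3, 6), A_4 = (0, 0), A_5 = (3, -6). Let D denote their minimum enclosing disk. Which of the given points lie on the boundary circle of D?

A_1, A_3, A_5

The farthest pair is A_1–A_5 with squared distance 185. The circle on this segment as diameter has centre (-1, -0.5) and r² = 185/4 = 46.25.
Check A_2: distance² to centre = 9.25 ≤ 46.25, so it lies inside.
All remaining points lie in this disk, and no smaller disk contains both endpoints, so this is the minimum enclosing circle.
The points at distance exactly r from the centre are A_1, A_3, A_5 — 3 points.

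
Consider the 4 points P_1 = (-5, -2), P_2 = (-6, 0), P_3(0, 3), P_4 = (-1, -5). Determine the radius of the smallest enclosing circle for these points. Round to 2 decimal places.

4.25

A smallest enclosing disk is always determined by at most three of the input points on its boundary.
The minimum enclosing circle is determined by three boundary points: P_2, P_3, P_4.
Their circumcentre is (-11/6, -5/6) with r² = 325/18.
The farthest remaining point P_1 is at distance² 205/18 ≤ 325/18.
r = √(325/18) ≈ 4.25.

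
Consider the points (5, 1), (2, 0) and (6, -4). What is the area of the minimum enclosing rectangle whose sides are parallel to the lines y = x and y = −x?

16

In coordinates u = x + y, v = x − y the rectangle is axis-aligned; the map (x,y)→(u,v) scales areas by 2.
u-values: 6, 2, 2; range = 6 − 2 = 4.
v-values: 4, 2, 10; range = 10 − 2 = 8.
Area = (4 × 8) / 2 = 16.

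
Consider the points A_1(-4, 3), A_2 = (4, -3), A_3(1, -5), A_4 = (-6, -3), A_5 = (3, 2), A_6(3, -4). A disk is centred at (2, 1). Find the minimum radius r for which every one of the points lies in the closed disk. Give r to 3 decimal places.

The required radius is the distance from (2, 1) to the farthest point.
Squared distances: 40, 20, 37, 80, 2, 26.
Maximum is 80, attained at A_4.
r = √80 ≈ 8.944.

8.944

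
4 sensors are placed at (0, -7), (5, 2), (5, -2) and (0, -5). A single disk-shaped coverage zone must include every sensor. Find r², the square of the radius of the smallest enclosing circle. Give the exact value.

26.5

The minimum enclosing circle of a finite set is fixed by two of the points (as a diameter) or three (as a circumcircle).
The farthest pair is (0, -7)–(5, 2) with squared distance 106. The circle on this segment as diameter has centre (2.5, -2.5) and r² = 106/4 = 26.5.
Check (5, -2): distance² to centre = 6.5 ≤ 26.5, so it lies inside.
All remaining points lie in this disk, and no smaller disk contains both endpoints, so this is the minimum enclosing circle.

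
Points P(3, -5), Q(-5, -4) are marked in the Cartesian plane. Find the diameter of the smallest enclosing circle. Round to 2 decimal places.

The smallest circle enclosing two points has them as diameter endpoints.
Centre = midpoint = (-1, -4.5); r² = |PQ|²/4 = 65/4 = 16.25.
Diameter = 2r = 2√(16.25) ≈ 8.06.

8.06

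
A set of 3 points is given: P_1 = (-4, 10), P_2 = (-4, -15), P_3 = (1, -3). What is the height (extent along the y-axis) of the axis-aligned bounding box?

25

max y = 10, min y = -15, so height = 25.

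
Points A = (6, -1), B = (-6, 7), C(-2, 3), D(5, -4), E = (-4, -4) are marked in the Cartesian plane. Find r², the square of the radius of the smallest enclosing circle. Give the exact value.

The minimum enclosing circle of a finite set is fixed by two of the points (as a diameter) or three (as a circumcircle).
The farthest pair is B–D with squared distance 242. The circle on this segment as diameter has centre (-0.5, 1.5) and r² = 242/4 = 60.5.
Check A: distance² to centre = 48.5 ≤ 60.5, so it lies inside.
All remaining points lie in this disk, and no smaller disk contains both endpoints, so this is the minimum enclosing circle.

60.5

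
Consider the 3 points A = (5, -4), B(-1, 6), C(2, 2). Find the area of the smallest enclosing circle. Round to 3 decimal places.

106.814

Side lengths²: AB² = 136, AC² = 45, BC² = 25.
Since AB² = 136 ≥ 45 + 25 = 70, the angle opposite AB is not acute, so the smallest enclosing circle has AB as diameter.
Centre = midpoint of AB = (2, 1), r² = 136/4 = 34.
Area = π·r² = π·34 ≈ 106.814.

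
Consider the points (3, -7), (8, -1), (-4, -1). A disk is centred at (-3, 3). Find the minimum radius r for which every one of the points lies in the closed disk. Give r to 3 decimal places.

11.705

The required radius is the distance from (-3, 3) to the farthest point.
Squared distances: 136, 137, 17.
Maximum is 137, attained at (8, -1).
r = √137 ≈ 11.705.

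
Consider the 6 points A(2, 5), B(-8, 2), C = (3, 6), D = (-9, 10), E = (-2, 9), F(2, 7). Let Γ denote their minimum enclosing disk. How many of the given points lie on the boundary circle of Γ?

3

By Welzl's lemma the MEC is supported by two points (diametrically opposite) or three points (on a circumcircle).
The minimum enclosing circle is determined by three boundary points: B, C, D.
Their circumcentre is (-159/46, 305/46) with r² = 44525/1058.
The farthest remaining point A is at distance² 34313/1058 ≤ 44525/1058.
The points at distance exactly r from the centre are B, C, D — 3 points.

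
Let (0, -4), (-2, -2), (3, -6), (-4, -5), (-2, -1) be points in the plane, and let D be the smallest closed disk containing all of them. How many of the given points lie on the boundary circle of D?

By Welzl's lemma the MEC is supported by two points (diametrically opposite) or three points (on a circumcircle).
The minimum enclosing circle is determined by three boundary points: (3, -6), (-4, -5), (-2, -1).
Their circumcentre is (-1/3, -13/3) with r² = 125/9.
The farthest remaining point (-2, -2) is at distance² 74/9 ≤ 125/9.
The points at distance exactly r from the centre are (3, -6), (-4, -5), (-2, -1) — 3 points.

3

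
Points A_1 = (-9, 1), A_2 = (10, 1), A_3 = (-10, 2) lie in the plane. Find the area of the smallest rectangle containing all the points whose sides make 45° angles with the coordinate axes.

In coordinates u = x + y, v = x − y the rectangle is axis-aligned; the map (x,y)→(u,v) scales areas by 2.
u-values: -8, 11, -8; range = 11 − (-8) = 19.
v-values: -10, 9, -12; range = 9 − (-12) = 21.
Area = (19 × 21) / 2 = 199.5.

199.5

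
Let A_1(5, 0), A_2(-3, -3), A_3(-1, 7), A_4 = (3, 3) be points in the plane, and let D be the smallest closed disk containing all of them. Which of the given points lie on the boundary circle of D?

A_1, A_2, A_3

By Welzl's lemma the MEC is supported by two points (diametrically opposite) or three points (on a circumcircle).
The minimum enclosing circle is determined by three boundary points: A_1, A_2, A_3.
Their circumcentre is (-13/74, 121/74) with r² = 80665/2738.
The farthest remaining point A_4 is at distance² 32713/2738 ≤ 80665/2738.
The points at distance exactly r from the centre are A_1, A_2, A_3 — 3 points.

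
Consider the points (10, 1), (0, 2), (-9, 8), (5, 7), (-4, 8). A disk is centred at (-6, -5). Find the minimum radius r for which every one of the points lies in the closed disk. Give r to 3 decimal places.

The required radius is the distance from (-6, -5) to the farthest point.
Squared distances: 292, 85, 178, 265, 173.
Maximum is 292, attained at (10, 1).
r = √292 ≈ 17.088.

17.088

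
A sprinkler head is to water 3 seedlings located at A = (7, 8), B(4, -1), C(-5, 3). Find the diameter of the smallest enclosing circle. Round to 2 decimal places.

13.06

Side lengths²: AB² = 90, AC² = 169, BC² = 97.
Since AC² = 169 < 97 + 90 = 187, the triangle is acute, so the smallest enclosing circle is the circumcircle.
Circumcentre = (77/62, 305/62), r² = 81965/1922.
Diameter = 2r = 2√(81965/1922) ≈ 13.06.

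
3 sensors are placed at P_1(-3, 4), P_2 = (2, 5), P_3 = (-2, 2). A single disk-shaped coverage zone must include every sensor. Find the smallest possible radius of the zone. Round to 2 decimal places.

2.59

Side lengths²: P_1P_2² = 26, P_1P_3² = 5, P_2P_3² = 25.
Since P_1P_2² = 26 < 25 + 5 = 30, the triangle is acute, so the smallest enclosing circle is the circumcircle.
Circumcentre = (-9/22, 89/22), r² = 1625/242.
r = √(1625/242) ≈ 2.59.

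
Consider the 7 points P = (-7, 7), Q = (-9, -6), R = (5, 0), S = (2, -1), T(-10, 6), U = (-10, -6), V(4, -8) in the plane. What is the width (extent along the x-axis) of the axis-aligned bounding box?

max x = 5, min x = -10, so width = 15.

15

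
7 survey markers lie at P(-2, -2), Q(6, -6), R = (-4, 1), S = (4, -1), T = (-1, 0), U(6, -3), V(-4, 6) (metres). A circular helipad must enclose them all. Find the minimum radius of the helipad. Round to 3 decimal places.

7.810

A smallest enclosing disk is always determined by at most three of the input points on its boundary.
The farthest pair is Q–V with squared distance 244. The circle on this segment as diameter has centre (1, 0) and r² = 244/4 = 61.
Check P: distance² to centre = 13 ≤ 61, so it lies inside.
All remaining points lie in this disk, and no smaller disk contains both endpoints, so this is the minimum enclosing circle.
r = √61 ≈ 7.810.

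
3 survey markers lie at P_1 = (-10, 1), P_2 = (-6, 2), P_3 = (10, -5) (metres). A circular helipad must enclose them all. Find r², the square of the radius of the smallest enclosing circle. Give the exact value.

Side lengths²: P_1P_2² = 17, P_1P_3² = 436, P_2P_3² = 305.
Since P_1P_3² = 436 ≥ 305 + 17 = 322, the angle opposite P_1P_3 is not acute, so the smallest enclosing circle has P_1P_3 as diameter.
Centre = midpoint of P_1P_3 = (0, -2), r² = 436/4 = 109.

109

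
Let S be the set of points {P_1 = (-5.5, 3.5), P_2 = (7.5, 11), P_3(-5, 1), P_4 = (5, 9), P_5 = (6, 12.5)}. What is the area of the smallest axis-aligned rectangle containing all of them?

149.5

x ranges over [-5.5, 7.5], width 13.
y ranges over [1, 12.5], height 11.5.
Area = 13 × 11.5 = 149.5.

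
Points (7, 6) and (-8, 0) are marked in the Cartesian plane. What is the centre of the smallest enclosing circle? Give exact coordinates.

(-0.5, 3)

The smallest circle enclosing two points has them as diameter endpoints.
Centre = midpoint = (-0.5, 3); r² = |(7, 6)−(-8, 0)|²/4 = 261/4 = 65.25.
Centre = (-0.5, 3).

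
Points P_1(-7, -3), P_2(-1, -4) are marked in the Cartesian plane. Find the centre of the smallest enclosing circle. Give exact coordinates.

(-4, -3.5)

The smallest circle enclosing two points has them as diameter endpoints.
Centre = midpoint = (-4, -3.5); r² = |P_1P_2|²/4 = 37/4 = 9.25.
Centre = (-4, -3.5).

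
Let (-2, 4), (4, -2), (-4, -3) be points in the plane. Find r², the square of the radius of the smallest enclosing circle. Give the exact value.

Call the three points A, B, C in the order given.
Side lengths²: AB² = 72, AC² = 53, BC² = 65.
Since AB² = 72 < 65 + 53 = 118, the triangle is acute, so the smallest enclosing circle is the circumcircle.
Circumcentre = (-5/18, -5/18), r² = 3445/162.

3445/162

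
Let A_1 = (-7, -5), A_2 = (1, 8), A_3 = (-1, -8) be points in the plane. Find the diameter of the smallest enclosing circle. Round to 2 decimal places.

Side lengths²: A_1A_2² = 233, A_1A_3² = 45, A_2A_3² = 260.
Since A_2A_3² = 260 < 233 + 45 = 278, the triangle is acute, so the smallest enclosing circle is the circumcircle.
Circumcentre = (-12/17, 3/34), r² = 75725/1156.
Diameter = 2r = 2√(75725/1156) ≈ 16.19.

16.19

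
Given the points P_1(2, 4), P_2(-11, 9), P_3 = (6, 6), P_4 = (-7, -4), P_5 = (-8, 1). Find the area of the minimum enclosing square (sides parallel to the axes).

289

The bounding box has width 17 and height 13.
An axis-aligned square enclosing the set must have side ≥ max(width, height).
So the minimum side is max(17, 13) = 17.
Area = 17² = 289.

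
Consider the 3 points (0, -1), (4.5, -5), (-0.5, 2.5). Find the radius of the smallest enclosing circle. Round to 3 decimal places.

Call the three points A, B, C in the order given.
Side lengths²: AB² = 36.25, AC² = 12.5, BC² = 81.25.
Since BC² = 81.25 ≥ 36.25 + 12.5 = 48.75, the angle opposite BC is not acute, so the smallest enclosing circle has BC as diameter.
Centre = midpoint of BC = (2, -1.25), r² = 81.25/4 = 20.3125.
r = √(20.3125) ≈ 4.507.

4.507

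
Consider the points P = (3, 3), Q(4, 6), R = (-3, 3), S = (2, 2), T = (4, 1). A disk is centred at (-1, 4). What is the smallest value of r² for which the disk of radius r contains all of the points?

The required radius is the distance from (-1, 4) to the farthest point.
Squared distances: 17, 29, 5, 13, 34.
Maximum is 34, attained at T.

34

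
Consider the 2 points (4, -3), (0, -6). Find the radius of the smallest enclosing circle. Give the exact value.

The smallest circle enclosing two points has them as diameter endpoints.
Centre = midpoint = (2, -4.5); r² = |(4, -3)−(0, -6)|²/4 = 25/4 = 6.25.
r = √(6.25) = 2.5.

2.5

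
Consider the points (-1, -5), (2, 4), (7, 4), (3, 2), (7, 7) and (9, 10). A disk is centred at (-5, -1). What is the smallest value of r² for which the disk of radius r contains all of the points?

317

The required radius is the distance from (-5, -1) to the farthest point.
Squared distances: 32, 74, 169, 73, 208, 317.
Maximum is 317, attained at (9, 10).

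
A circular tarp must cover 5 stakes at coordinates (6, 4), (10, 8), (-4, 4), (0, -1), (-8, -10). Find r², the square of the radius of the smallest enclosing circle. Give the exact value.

162

By Welzl's lemma the MEC is supported by two points (diametrically opposite) or three points (on a circumcircle).
The farthest pair is (10, 8)–(-8, -10) with squared distance 648. The circle on this segment as diameter has centre (1, -1) and r² = 648/4 = 162.
Check (6, 4): distance² to centre = 50 ≤ 162, so it lies inside.
All remaining points lie in this disk, and no smaller disk contains both endpoints, so this is the minimum enclosing circle.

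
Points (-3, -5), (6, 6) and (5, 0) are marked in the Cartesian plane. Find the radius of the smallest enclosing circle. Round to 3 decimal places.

Call the three points A, B, C in the order given.
Side lengths²: AB² = 202, AC² = 89, BC² = 37.
Since AB² = 202 ≥ 89 + 37 = 126, the angle opposite AB is not acute, so the smallest enclosing circle has AB as diameter.
Centre = midpoint of AB = (1.5, 0.5), r² = 202/4 = 50.5.
r = √(50.5) ≈ 7.106.

7.106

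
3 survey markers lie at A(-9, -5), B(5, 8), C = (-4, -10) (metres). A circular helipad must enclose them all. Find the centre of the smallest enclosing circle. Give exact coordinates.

Side lengths²: AB² = 365, AC² = 50, BC² = 405.
Since BC² = 405 < 365 + 50 = 415, the triangle is acute, so the smallest enclosing circle is the circumcircle.
Circumcentre = (1/6, -5/6), r² = 1825/18.
Centre = (1/6, -5/6).

(1/6, -5/6)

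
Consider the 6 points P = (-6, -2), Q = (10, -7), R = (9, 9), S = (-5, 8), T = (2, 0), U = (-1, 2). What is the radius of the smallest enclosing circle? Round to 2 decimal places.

10.61

By Welzl's lemma the MEC is supported by two points (diametrically opposite) or three points (on a circumcircle).
The minimum enclosing circle is determined by three boundary points: Q, R, S.
Their circumcentre is (77/30, 17/30) with r² = 50629/450.
The farthest remaining point P is at distance² 35989/450 ≤ 50629/450.
r = √(50629/450) ≈ 10.61.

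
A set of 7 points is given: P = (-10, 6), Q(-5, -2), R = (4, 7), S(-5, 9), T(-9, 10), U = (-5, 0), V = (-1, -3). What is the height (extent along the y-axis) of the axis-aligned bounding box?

13

max y = 10, min y = -3, so height = 13.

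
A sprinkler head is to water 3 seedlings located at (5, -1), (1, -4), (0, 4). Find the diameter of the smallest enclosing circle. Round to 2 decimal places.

Call the three points A, B, C in the order given.
Side lengths²: AB² = 25, AC² = 50, BC² = 65.
Since BC² = 65 < 50 + 25 = 75, the triangle is acute, so the smallest enclosing circle is the circumcircle.
Circumcentre = (15/14, 1/14), r² = 1625/98.
Diameter = 2r = 2√(1625/98) ≈ 8.14.

8.14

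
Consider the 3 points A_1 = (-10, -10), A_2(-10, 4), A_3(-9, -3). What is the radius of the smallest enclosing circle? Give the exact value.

7

Side lengths²: A_1A_2² = 196, A_1A_3² = 50, A_2A_3² = 50.
Since A_1A_2² = 196 ≥ 50 + 50 = 100, the angle opposite A_1A_2 is not acute, so the smallest enclosing circle has A_1A_2 as diameter.
Centre = midpoint of A_1A_2 = (-10, -3), r² = 196/4 = 49.
r = √49 = 7.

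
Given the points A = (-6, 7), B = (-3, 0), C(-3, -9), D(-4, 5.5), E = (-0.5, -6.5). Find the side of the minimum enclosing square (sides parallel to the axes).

The bounding box has width 5.5 and height 16.
An axis-aligned square enclosing the set must have side ≥ max(width, height).
So the minimum side is max(5.5, 16) = 16.

16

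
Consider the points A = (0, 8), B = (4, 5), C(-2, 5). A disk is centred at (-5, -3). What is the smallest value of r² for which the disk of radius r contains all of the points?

The required radius is the distance from (-5, -3) to the farthest point.
Squared distances: 146, 145, 73.
Maximum is 146, attained at A.

146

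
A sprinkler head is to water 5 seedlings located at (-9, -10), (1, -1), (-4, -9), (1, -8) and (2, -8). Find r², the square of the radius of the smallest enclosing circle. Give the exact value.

The farthest pair is (-9, -10)–(1, -1) with squared distance 181. The circle on this segment as diameter has centre (-4, -5.5) and r² = 181/4 = 45.25.
Check (-4, -9): distance² to centre = 12.25 ≤ 45.25, so it lies inside.
All remaining points lie in this disk, and no smaller disk contains both endpoints, so this is the minimum enclosing circle.

45.25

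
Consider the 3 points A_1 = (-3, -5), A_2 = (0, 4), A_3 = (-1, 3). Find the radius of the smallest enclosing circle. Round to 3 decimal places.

Side lengths²: A_1A_2² = 90, A_1A_3² = 68, A_2A_3² = 2.
Since A_1A_2² = 90 ≥ 68 + 2 = 70, the angle opposite A_1A_2 is not acute, so the smallest enclosing circle has A_1A_2 as diameter.
Centre = midpoint of A_1A_2 = (-1.5, -0.5), r² = 90/4 = 22.5.
r = √(22.5) ≈ 4.743.

4.743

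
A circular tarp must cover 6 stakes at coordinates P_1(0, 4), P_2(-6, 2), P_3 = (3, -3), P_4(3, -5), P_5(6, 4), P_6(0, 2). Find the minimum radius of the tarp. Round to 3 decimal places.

A smallest enclosing disk is always determined by at most three of the input points on its boundary.
The minimum enclosing circle is determined by three boundary points: P_2, P_4, P_5.
Their circumcentre is (6/17, 15/17) with r² = 12025/289.
The farthest remaining point P_3 is at distance² 6381/289 ≤ 12025/289.
r = √(12025/289) ≈ 6.451.

6.451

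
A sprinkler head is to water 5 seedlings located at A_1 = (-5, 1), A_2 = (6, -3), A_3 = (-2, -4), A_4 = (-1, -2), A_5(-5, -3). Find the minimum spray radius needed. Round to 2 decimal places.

The minimum enclosing circle of a finite set is fixed by two of the points (as a diameter) or three (as a circumcircle).
The farthest pair is A_1–A_2 with squared distance 137. The circle on this segment as diameter has centre (0.5, -1) and r² = 137/4 = 34.25.
Check A_3: distance² to centre = 15.25 ≤ 34.25, so it lies inside.
All remaining points lie in this disk, and no smaller disk contains both endpoints, so this is the minimum enclosing circle.
r = √(34.25) ≈ 5.85.

5.85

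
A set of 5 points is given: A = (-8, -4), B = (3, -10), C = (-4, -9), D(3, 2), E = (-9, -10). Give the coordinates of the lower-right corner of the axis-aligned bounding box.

x-range [-9, 3], y-range [-10, 2].
The lower-right corner is (3, -10).

(3, -10)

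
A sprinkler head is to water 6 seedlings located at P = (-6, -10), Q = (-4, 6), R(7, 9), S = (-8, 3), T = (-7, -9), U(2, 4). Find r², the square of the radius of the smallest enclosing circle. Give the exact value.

132.5

The minimum enclosing circle of a finite set is fixed by two of the points (as a diameter) or three (as a circumcircle).
The farthest pair is P–R with squared distance 530. The circle on this segment as diameter has centre (0.5, -0.5) and r² = 530/4 = 132.5.
Check Q: distance² to centre = 62.5 ≤ 132.5, so it lies inside.
All remaining points lie in this disk, and no smaller disk contains both endpoints, so this is the minimum enclosing circle.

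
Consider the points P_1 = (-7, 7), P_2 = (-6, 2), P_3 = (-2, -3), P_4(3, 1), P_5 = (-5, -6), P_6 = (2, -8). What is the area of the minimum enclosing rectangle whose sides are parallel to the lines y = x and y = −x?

180

In coordinates u = x + y, v = x − y the rectangle is axis-aligned; the map (x,y)→(u,v) scales areas by 2.
u-values: 0, -4, -5, 4, -11, -6; range = 4 − (-11) = 15.
v-values: -14, -8, 1, 2, 1, 10; range = 10 − (-14) = 24.
Area = (15 × 24) / 2 = 180.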